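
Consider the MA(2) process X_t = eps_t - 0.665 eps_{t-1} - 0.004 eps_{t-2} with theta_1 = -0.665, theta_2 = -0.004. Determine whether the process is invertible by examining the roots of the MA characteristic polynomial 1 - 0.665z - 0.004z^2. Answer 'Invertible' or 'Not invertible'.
\text{Invertible}

The MA(q) characteristic polynomial is P(z) = 1 - 0.665z - 0.004z^2.
Invertibility requires all roots to lie outside the unit circle, i.e. |z| > 1 for every root.
Set 1 + (-0.665) z + (-0.004) z^2 = 0, i.e. a z^2 + b z + c = 0 with a = -0.004, b = -0.665, c = 1.
Discriminant D = b^2 - 4ac = (-0.665)^2 - 4*(-0.004)*1 = 0.442225 - (-0.016) = 0.458225.
D >= 0, so the roots are real: z = (-b +/- sqrt(D)) / (2a) = (0.665 +/- 0.676923) / (-0.008).
  z_1 = (0.665 + 0.676923) / (-0.008) = -167.7404,   |z_1| = 167.7404.
  z_2 = (0.665 - 0.676923) / (-0.008) = 1.4904,   |z_2| = 1.4904.
Moduli of all roots: 167.7404, 1.4904.
All moduli strictly greater than 1? Yes.
Verdict: Invertible.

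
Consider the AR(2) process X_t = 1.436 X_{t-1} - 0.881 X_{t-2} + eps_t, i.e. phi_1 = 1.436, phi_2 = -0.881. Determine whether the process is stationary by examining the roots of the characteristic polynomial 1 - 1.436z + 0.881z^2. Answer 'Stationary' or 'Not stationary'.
\text{Stationary}

The AR(p) characteristic polynomial is P(z) = 1 - 1.436z + 0.881z^2.
Stationarity requires all roots to lie outside the unit circle, i.e. |z| > 1 for every root.
Set 1 + (-1.436) z + (0.881) z^2 = 0, i.e. a z^2 + b z + c = 0 with a = 0.881, b = -1.436, c = 1.
Discriminant D = b^2 - 4ac = (-1.436)^2 - 4*(0.881)*1 = 2.062096 - (3.524) = -1.461904.
D < 0, so the roots are the complex-conjugate pair z = (-b +/- i sqrt(-D)) / (2a) = 0.815 +/- 0.6862i.
For a conjugate pair |z|^2 = z * conj(z) = (product of roots) = c/a = 1/(0.881) = 1.135074, so |z| = sqrt(1.135074) = 1.0654 for both roots.
Moduli of all roots: 1.0654, 1.0654.
All moduli strictly greater than 1? Yes.
Verdict: Stationary.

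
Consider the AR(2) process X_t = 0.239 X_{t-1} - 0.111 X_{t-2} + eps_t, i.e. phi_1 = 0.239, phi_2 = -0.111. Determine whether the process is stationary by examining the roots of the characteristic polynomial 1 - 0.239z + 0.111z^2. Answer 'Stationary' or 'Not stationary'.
\text{Stationary}

The AR(p) characteristic polynomial is P(z) = 1 - 0.239z + 0.111z^2.
Stationarity requires all roots to lie outside the unit circle, i.e. |z| > 1 for every root.
Set 1 + (-0.239) z + (0.111) z^2 = 0, i.e. a z^2 + b z + c = 0 with a = 0.111, b = -0.239, c = 1.
Discriminant D = b^2 - 4ac = (-0.239)^2 - 4*(0.111)*1 = 0.057121 - (0.444) = -0.386879.
D < 0, so the roots are the complex-conjugate pair z = (-b +/- i sqrt(-D)) / (2a) = 1.0766 +/- 2.8018i.
For a conjugate pair |z|^2 = z * conj(z) = (product of roots) = c/a = 1/(0.111) = 9.009009, so |z| = sqrt(9.009009) = 3.0015 for both roots.
Moduli of all roots: 3.0015, 3.0015.
All moduli strictly greater than 1? Yes.
Verdict: Stationary.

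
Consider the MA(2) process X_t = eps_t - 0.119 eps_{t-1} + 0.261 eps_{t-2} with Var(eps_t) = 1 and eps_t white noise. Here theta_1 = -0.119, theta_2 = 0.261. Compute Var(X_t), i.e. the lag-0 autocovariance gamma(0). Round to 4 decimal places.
\gamma(0) = 1.0823

For an MA(q) process X_t = eps_t + sum_i theta_i eps_{t-i} with
Var(eps_t) = sigma^2, the variance is
  gamma(0) = sigma^2 * (1 + sum_i theta_i^2).
  sum_i theta_i^2 = (-0.119)^2 + (0.261)^2 = 0.014161 + 0.068121 = 0.082282.
  gamma(0) = 1 * (1 + 0.082282) = 1 * 1.082282 = 1.082282, which rounds to 1.0823.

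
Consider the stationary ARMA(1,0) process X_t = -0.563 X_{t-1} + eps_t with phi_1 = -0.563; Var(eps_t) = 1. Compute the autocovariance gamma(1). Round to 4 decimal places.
\gamma(1) = -0.8243

Multiply the model equation by X_{t-k} and take expectations. With theta_0 = psi_0 = 1 and psi_j the MA(infinity) weights, this gives
  gamma(k) - sum_i phi_i gamma(k-i) = c_k,
  c_k = sigma^2 * sum_{j=k..q} theta_j psi_{j-k}   (c_k = 0 for k > q),
using gamma(-m) = gamma(m).
Pure AR (q = 0): c_0 = sigma^2 = 1, c_k = 0 for k >= 1.
Equations for k = 0 and k = 1 (AR order 1):
  gamma(0) = phi_1 gamma(1) + c_0
  gamma(1) = phi_1 gamma(0) + c_1
Substituting the second into the first: gamma(0) (1 - phi_1^2) = c_0 + phi_1 c_1, so
  gamma(0) = c_0 / (1 - phi_1^2) = 1 / (1 - (-0.563)^2) = 1 / 0.683031 = 1.464062.
  gamma(1) = phi_1 gamma(0) = (-0.563)(1.464062) = -0.824267.
Therefore gamma(1) = -0.8243 (to 4 decimal places).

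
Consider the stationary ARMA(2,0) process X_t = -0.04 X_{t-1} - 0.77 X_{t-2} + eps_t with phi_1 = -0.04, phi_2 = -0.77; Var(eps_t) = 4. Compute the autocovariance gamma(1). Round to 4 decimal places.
\gamma(1) = -0.2222

Multiply the model equation by X_{t-k} and take expectations. With theta_0 = psi_0 = 1 and psi_j the MA(infinity) weights, this gives
  gamma(k) - sum_i phi_i gamma(k-i) = c_k,
  c_k = sigma^2 * sum_{j=k..q} theta_j psi_{j-k}   (c_k = 0 for k > q),
using gamma(-m) = gamma(m).
Pure AR (q = 0): c_0 = sigma^2 = 4, c_k = 0 for k >= 1.
Equations for k = 0, 1, 2 (AR order 2, c_2 = 0):
  (E0) gamma(0) = phi_1 gamma(1) + phi_2 gamma(2) + c_0
  (E1) gamma(1) = phi_1 gamma(0) + phi_2 gamma(1) + c_1
  (E2) gamma(2) = phi_1 gamma(1) + phi_2 gamma(0)
From (E1): gamma(1) = A gamma(0) + B with
  A = phi_1 / (1 - phi_2) = -0.04 / 1.77 = -0.022599,   B = c_1 / (1 - phi_2) = 0 / 1.77 = 0.
Insert (E2) into (E0): gamma(0) (1 - phi_2^2) = phi_1 (1 + phi_2) gamma(1) + c_0.
  phi_1 (1 + phi_2) = (-0.04)(0.23) = -0.0092,   1 - phi_2^2 = 0.4071.
Replace gamma(1) by A gamma(0) + B and collect gamma(0):
  gamma(0) [0.4071 - (-0.0092)(-0.022599)] = c_0 = 4
  gamma(0) * 0.406892 = 4
  gamma(0) = 4 / 0.406892 = 9.830616.
  gamma(1) = A gamma(0) = (-0.022599)(9.830616) = -0.222161.
Therefore gamma(1) = -0.2222 (to 4 decimal places).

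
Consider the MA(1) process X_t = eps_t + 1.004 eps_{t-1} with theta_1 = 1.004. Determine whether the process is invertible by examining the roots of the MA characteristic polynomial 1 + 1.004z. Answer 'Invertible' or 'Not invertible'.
\text{Not invertible}

The MA(q) characteristic polynomial is P(z) = 1 + 1.004z.
Invertibility requires all roots to lie outside the unit circle, i.e. |z| > 1 for every root.
This is linear in z: 1 + (1.004) z = 0  =>  z = -1/(1.004) = -0.996016,  |z| = 0.996016.
Moduli of all roots: 0.9960.
All moduli strictly greater than 1? No.
Verdict: Not invertible.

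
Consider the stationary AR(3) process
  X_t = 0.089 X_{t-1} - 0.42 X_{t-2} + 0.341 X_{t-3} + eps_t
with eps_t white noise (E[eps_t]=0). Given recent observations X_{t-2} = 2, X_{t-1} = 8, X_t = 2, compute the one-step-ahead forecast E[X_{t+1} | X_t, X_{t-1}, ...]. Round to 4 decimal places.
E[X_{t+1} \mid \mathcal F_t] = -2.5000

For an AR(p) model X_t = c + sum_i phi_i X_{t-i} + eps_t, the
one-step-ahead conditional mean is
  E[X_{t+1} | X_t, ...] = c + sum_i phi_i X_{t+1-i}.
Substitute known values:
  E[X_{t+1} | ...] = (0.089) * (2) + (-0.42) * (8) + (0.341) * (2)
                   = -2.5000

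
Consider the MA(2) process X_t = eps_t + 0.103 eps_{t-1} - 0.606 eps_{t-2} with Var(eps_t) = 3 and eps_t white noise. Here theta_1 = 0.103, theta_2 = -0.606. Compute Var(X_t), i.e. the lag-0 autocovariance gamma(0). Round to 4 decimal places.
\gamma(0) = 4.1335

For an MA(q) process X_t = eps_t + sum_i theta_i eps_{t-i} with
Var(eps_t) = sigma^2, the variance is
  gamma(0) = sigma^2 * (1 + sum_i theta_i^2).
  sum_i theta_i^2 = (0.103)^2 + (-0.606)^2 = 0.010609 + 0.367236 = 0.377845.
  gamma(0) = 3 * (1 + 0.377845) = 3 * 1.377845 = 4.133535, which rounds to 4.1335.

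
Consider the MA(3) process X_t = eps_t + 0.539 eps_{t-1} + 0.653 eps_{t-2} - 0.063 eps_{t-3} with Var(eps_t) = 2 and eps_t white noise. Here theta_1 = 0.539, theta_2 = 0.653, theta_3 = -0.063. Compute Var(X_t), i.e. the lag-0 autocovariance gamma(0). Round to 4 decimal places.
\gamma(0) = 3.4418

For an MA(q) process X_t = eps_t + sum_i theta_i eps_{t-i} with
Var(eps_t) = sigma^2, the variance is
  gamma(0) = sigma^2 * (1 + sum_i theta_i^2).
  sum_i theta_i^2 = (0.539)^2 + (0.653)^2 + (-0.063)^2 = 0.290521 + 0.426409 + 0.003969 = 0.720899.
  gamma(0) = 2 * (1 + 0.720899) = 2 * 1.720899 = 3.441798, which rounds to 3.4418.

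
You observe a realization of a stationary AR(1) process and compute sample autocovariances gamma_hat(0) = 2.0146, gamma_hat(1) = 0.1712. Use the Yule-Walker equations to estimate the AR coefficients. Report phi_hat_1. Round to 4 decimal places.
\hat\phi_{1} = 0.0850

The Yule-Walker equations for an AR(p) process read, in matrix form,
  Gamma_p phi = r_p,   with   (Gamma_p)_{ij} = gamma(|i - j|),
                       (r_p)_i = gamma(i),   i,j = 1..p.
Substitute the sample gammas (Toeplitz matrix and right-hand side of size 1):
  Gamma_p = [[2.0146]]
  r_p     = [0.1712]
With p = 1 this is the single equation gamma(0) phi_1 = gamma(1):
  phi_hat_1 = gamma(1) / gamma(0) = 0.1712 / 2.0146 = 0.0850.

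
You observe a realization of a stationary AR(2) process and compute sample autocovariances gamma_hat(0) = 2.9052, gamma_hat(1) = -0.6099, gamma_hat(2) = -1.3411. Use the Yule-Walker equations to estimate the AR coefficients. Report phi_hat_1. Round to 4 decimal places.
\hat\phi_{1} = -0.3210

The Yule-Walker equations for an AR(p) process read, in matrix form,
  Gamma_p phi = r_p,   with   (Gamma_p)_{ij} = gamma(|i - j|),
                       (r_p)_i = gamma(i),   i,j = 1..p.
Substitute the sample gammas (Toeplitz matrix and right-hand side of size 2):
  Gamma_p = [[2.9052, -0.6099], [-0.6099, 2.9052]]
  r_p     = [-0.6099, -1.3411]
Written out:
  2.9052 phi_1 - 0.6099 phi_2 = -0.6099
  -0.6099 phi_1 + 2.9052 phi_2 = -1.3411
Solve by Cramer's rule:
  det = gamma(0)^2 - gamma(1)^2 = (2.9052)^2 - (-0.6099)^2 = 8.44018704 - 0.37197801 = 8.06820903
  phi_hat_1 = [gamma(1) gamma(0) - gamma(1) gamma(2)] / det = [(-0.6099)(2.9052) - (-0.6099)(-1.3411)] / 8.06820903 = -2.58981837 / 8.06820903 = -0.321
  phi_hat_2 = [gamma(0) gamma(2) - gamma(1)^2] / det = [(2.9052)(-1.3411) - (-0.6099)^2] / 8.06820903 = -4.26814173 / 8.06820903 = -0.529
So phi_hat = [-0.3210, -0.5290].
Therefore phi_hat_1 = -0.3210.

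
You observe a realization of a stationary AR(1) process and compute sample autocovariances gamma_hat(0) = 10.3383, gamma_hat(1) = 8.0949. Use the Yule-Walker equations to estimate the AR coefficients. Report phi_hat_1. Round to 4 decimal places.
\hat\phi_{1} = 0.7830

The Yule-Walker equations for an AR(p) process read, in matrix form,
  Gamma_p phi = r_p,   with   (Gamma_p)_{ij} = gamma(|i - j|),
                       (r_p)_i = gamma(i),   i,j = 1..p.
Substitute the sample gammas (Toeplitz matrix and right-hand side of size 1):
  Gamma_p = [[10.3383]]
  r_p     = [8.0949]
With p = 1 this is the single equation gamma(0) phi_1 = gamma(1):
  phi_hat_1 = gamma(1) / gamma(0) = 8.0949 / 10.3383 = 0.7830.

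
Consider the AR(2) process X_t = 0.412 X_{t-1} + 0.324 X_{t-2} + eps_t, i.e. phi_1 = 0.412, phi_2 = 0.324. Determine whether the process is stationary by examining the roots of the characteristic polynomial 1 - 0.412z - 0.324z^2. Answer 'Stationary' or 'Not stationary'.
\text{Stationary}

The AR(p) characteristic polynomial is P(z) = 1 - 0.412z - 0.324z^2.
Stationarity requires all roots to lie outside the unit circle, i.e. |z| > 1 for every root.
Set 1 + (-0.412) z + (-0.324) z^2 = 0, i.e. a z^2 + b z + c = 0 with a = -0.324, b = -0.412, c = 1.
Discriminant D = b^2 - 4ac = (-0.412)^2 - 4*(-0.324)*1 = 0.169744 - (-1.296) = 1.465744.
D >= 0, so the roots are real: z = (-b +/- sqrt(D)) / (2a) = (0.412 +/- 1.210679) / (-0.648).
  z_1 = (0.412 + 1.210679) / (-0.648) = -2.5041,   |z_1| = 2.5041.
  z_2 = (0.412 - 1.210679) / (-0.648) = 1.2325,   |z_2| = 1.2325.
Moduli of all roots: 2.5041, 1.2325.
All moduli strictly greater than 1? Yes.
Verdict: Stationary.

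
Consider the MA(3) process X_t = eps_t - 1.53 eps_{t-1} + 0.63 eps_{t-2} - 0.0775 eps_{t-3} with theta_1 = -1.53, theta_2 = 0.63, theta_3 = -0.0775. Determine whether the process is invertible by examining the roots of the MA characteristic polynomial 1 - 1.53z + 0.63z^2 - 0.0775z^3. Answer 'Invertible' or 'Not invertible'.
\text{Invertible}

The MA(q) characteristic polynomial is P(z) = 1 - 1.53z + 0.63z^2 - 0.0775z^3.
Invertibility requires all roots to lie outside the unit circle, i.e. |z| > 1 for every root.
Degree 3: look for a simple real root z0 first, then factor out (1 - z/z0) and solve the remaining quadratic.
Testing z0 = 4: P(4) = 1 + (-1.53)(4) + (0.63)(4)^2 + (-0.0775)(4)^3
  = 1 + (-6.12) + (10.08) + (-4.96) = 0.  So z_0 = 4 is a root, |z_0| = 4.
Divide out the factor (1 - 0.25 z) = (1 - z/z0) (since 1/z0 = 0.25):
  P(z) = (1 - 0.25 z)(1 + (-1.28) z + (0.31) z^2)
  [check: z-coef -1.28 - (0.25) = -1.53; z^2-coef 0.31 - (0.25)(-1.28) = 0.63; z^3-coef -(0.25)(0.31) = -0.0775.]
Remaining roots from the quadratic factor 1 + (-1.28) z + (0.31) z^2:
  Set 1 + (-1.28) z + (0.31) z^2 = 0, i.e. a z^2 + b z + c = 0 with a = 0.31, b = -1.28, c = 1.
  Discriminant D = b^2 - 4ac = (-1.28)^2 - 4*(0.31)*1 = 1.6384 - (1.24) = 0.3984.
  D >= 0, so the roots are real: z = (-b +/- sqrt(D)) / (2a) = (1.28 +/- 0.631189) / (0.62).
    z_1 = (1.28 + 0.631189) / (0.62) = 3.0826,   |z_1| = 3.0826.
    z_2 = (1.28 - 0.631189) / (0.62) = 1.0465,   |z_2| = 1.0465.
Moduli of all roots: 4.0000, 3.0826, 1.0465.
All moduli strictly greater than 1? Yes.
Verdict: Invertible.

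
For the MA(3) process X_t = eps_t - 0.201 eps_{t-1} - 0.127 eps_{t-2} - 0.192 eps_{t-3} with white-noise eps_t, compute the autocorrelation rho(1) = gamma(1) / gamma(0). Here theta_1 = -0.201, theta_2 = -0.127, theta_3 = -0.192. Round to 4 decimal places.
\rho(1) = -0.1382

For an MA(q) process with theta_0 = 1, the autocovariance is
  gamma(k) = sigma^2 * sum_{i=0..q-k} theta_i * theta_{i+k},
and rho(k) = gamma(k) / gamma(0). Sigma^2 cancels.
  numerator   = (1)*(-0.201) + (-0.201)*(-0.127) + (-0.127)*(-0.192) = -0.151089.
  denominator = (1)^2 + (-0.201)^2 + (-0.127)^2 + (-0.192)^2 = 1.093394.
  rho(1) = -0.151089 / 1.093394 = -0.1382.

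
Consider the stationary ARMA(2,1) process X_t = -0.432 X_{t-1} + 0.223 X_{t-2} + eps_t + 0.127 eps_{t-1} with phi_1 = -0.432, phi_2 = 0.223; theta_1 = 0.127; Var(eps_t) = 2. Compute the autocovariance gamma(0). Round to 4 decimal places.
\gamma(0) = 2.6653

Multiply the model equation by X_{t-k} and take expectations. With theta_0 = psi_0 = 1 and psi_j the MA(infinity) weights, this gives
  gamma(k) - sum_i phi_i gamma(k-i) = c_k,
  c_k = sigma^2 * sum_{j=k..q} theta_j psi_{j-k}   (c_k = 0 for k > q),
using gamma(-m) = gamma(m).
psi-weights needed (psi_j = theta_j + sum_i phi_i psi_{j-i}):
  psi_1 = theta_1 + phi_1 = 0.127 + (-0.432) = -0.305
Right-hand sides:
  c_0 = sigma^2 (1 + theta_1 psi_1) = 2 * (1 + (0.127)(-0.305)) = 2 * 0.961265 = 1.92253
  c_1 = sigma^2 theta_1 = 2 * (0.127) = 0.254
  c_2 = 0
Equations for k = 0, 1, 2 (AR order 2, c_2 = 0):
  (E0) gamma(0) = phi_1 gamma(1) + phi_2 gamma(2) + c_0
  (E1) gamma(1) = phi_1 gamma(0) + phi_2 gamma(1) + c_1
  (E2) gamma(2) = phi_1 gamma(1) + phi_2 gamma(0)
From (E1): gamma(1) = A gamma(0) + B with
  A = phi_1 / (1 - phi_2) = -0.432 / 0.777 = -0.555985,   B = c_1 / (1 - phi_2) = 0.254 / 0.777 = 0.326898.
Insert (E2) into (E0): gamma(0) (1 - phi_2^2) = phi_1 (1 + phi_2) gamma(1) + c_0.
  phi_1 (1 + phi_2) = (-0.432)(1.223) = -0.528336,   1 - phi_2^2 = 0.950271.
Replace gamma(1) by A gamma(0) + B and collect gamma(0):
  gamma(0) [0.950271 - (-0.528336)(-0.555985)] = (-0.528336)(0.326898) + 1.92253
  gamma(0) * 0.656524 = 1.749818
  gamma(0) = 1.749818 / 0.656524 = 2.665275.
Therefore gamma(0) = 2.6653 (to 4 decimal places).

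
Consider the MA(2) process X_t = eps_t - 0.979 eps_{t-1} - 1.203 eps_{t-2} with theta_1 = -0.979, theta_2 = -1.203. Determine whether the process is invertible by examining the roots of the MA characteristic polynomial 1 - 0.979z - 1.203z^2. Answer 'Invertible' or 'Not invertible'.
\text{Not invertible}

The MA(q) characteristic polynomial is P(z) = 1 - 0.979z - 1.203z^2.
Invertibility requires all roots to lie outside the unit circle, i.e. |z| > 1 for every root.
Set 1 + (-0.979) z + (-1.203) z^2 = 0, i.e. a z^2 + b z + c = 0 with a = -1.203, b = -0.979, c = 1.
Discriminant D = b^2 - 4ac = (-0.979)^2 - 4*(-1.203)*1 = 0.958441 - (-4.812) = 5.770441.
D >= 0, so the roots are real: z = (-b +/- sqrt(D)) / (2a) = (0.979 +/- 2.402174) / (-2.406).
  z_1 = (0.979 + 2.402174) / (-2.406) = -1.4053,   |z_1| = 1.4053.
  z_2 = (0.979 - 2.402174) / (-2.406) = 0.5915,   |z_2| = 0.5915.
Moduli of all roots: 1.4053, 0.5915.
All moduli strictly greater than 1? No.
Verdict: Not invertible.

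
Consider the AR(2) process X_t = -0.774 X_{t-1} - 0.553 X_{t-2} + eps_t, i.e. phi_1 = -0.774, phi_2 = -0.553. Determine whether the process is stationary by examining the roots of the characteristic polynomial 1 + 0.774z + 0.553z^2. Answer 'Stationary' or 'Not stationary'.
\text{Stationary}

The AR(p) characteristic polynomial is P(z) = 1 + 0.774z + 0.553z^2.
Stationarity requires all roots to lie outside the unit circle, i.e. |z| > 1 for every root.
Set 1 + (0.774) z + (0.553) z^2 = 0, i.e. a z^2 + b z + c = 0 with a = 0.553, b = 0.774, c = 1.
Discriminant D = b^2 - 4ac = (0.774)^2 - 4*(0.553)*1 = 0.599076 - (2.212) = -1.612924.
D < 0, so the roots are the complex-conjugate pair z = (-b +/- i sqrt(-D)) / (2a) = -0.6998 +/- 1.1483i.
For a conjugate pair |z|^2 = z * conj(z) = (product of roots) = c/a = 1/(0.553) = 1.808318, so |z| = sqrt(1.808318) = 1.3447 for both roots.
Moduli of all roots: 1.3447, 1.3447.
All moduli strictly greater than 1? Yes.
Verdict: Stationary.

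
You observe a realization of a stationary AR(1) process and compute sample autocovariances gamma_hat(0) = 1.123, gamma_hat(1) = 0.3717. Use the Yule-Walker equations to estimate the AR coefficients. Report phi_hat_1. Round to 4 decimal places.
\hat\phi_{1} = 0.3310

The Yule-Walker equations for an AR(p) process read, in matrix form,
  Gamma_p phi = r_p,   with   (Gamma_p)_{ij} = gamma(|i - j|),
                       (r_p)_i = gamma(i),   i,j = 1..p.
Substitute the sample gammas (Toeplitz matrix and right-hand side of size 1):
  Gamma_p = [[1.123]]
  r_p     = [0.3717]
With p = 1 this is the single equation gamma(0) phi_1 = gamma(1):
  phi_hat_1 = gamma(1) / gamma(0) = 0.3717 / 1.123 = 0.3310.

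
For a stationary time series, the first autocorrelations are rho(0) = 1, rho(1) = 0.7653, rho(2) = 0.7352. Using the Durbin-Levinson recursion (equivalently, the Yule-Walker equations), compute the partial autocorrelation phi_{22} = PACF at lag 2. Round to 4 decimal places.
\phi_{22} = 0.3609

The PACF at lag k is phi_{kk}, the last component of the solution
to the Yule-Walker system G_k phi = r_k where
  (G_k)_{ij} = rho(|i - j|), (r_k)_i = rho(i), i,j = 1..k.
Equivalently, Durbin-Levinson gives phi_{kk} iteratively:
  phi_{11} = rho(1)
  phi_{kk} = [rho(k) - sum_{j=1..k-1} phi_{k-1,j} rho(k-j)]
            / [1 - sum_{j=1..k-1} phi_{k-1,j} rho(j)],
  phi_{k,j} = phi_{k-1,j} - phi_{kk} phi_{k-1,k-j},  j = 1..k-1.
Step k = 1:
  phi_11 = rho(1) = 0.7653.
Step k = 2:
  phi_22 = [rho(2) - phi_11 rho(1)] / [1 - phi_11 rho(1)] = [0.7352 - (0.7653)(0.7653)] / [1 - (0.7653)(0.7653)]
         = 0.14951591 / 0.41431591 = 0.3609.
Therefore phi_{22} = 0.3609.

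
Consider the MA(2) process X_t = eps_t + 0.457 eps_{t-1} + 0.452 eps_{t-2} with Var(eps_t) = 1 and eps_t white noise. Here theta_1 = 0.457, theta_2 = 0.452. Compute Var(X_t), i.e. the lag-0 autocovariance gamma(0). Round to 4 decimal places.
\gamma(0) = 1.4132

For an MA(q) process X_t = eps_t + sum_i theta_i eps_{t-i} with
Var(eps_t) = sigma^2, the variance is
  gamma(0) = sigma^2 * (1 + sum_i theta_i^2).
  sum_i theta_i^2 = (0.457)^2 + (0.452)^2 = 0.208849 + 0.204304 = 0.413153.
  gamma(0) = 1 * (1 + 0.413153) = 1 * 1.413153 = 1.413153, which rounds to 1.4132.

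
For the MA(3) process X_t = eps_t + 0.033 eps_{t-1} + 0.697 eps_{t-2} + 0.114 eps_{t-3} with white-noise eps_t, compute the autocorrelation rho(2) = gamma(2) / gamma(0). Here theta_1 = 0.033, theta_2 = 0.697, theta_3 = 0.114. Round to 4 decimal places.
\rho(2) = 0.4672

For an MA(q) process with theta_0 = 1, the autocovariance is
  gamma(k) = sigma^2 * sum_{i=0..q-k} theta_i * theta_{i+k},
and rho(k) = gamma(k) / gamma(0). Sigma^2 cancels.
  numerator   = (1)*(0.697) + (0.033)*(0.114) = 0.700762.
  denominator = (1)^2 + (0.033)^2 + (0.697)^2 + (0.114)^2 = 1.499894.
  rho(2) = 0.700762 / 1.499894 = 0.4672.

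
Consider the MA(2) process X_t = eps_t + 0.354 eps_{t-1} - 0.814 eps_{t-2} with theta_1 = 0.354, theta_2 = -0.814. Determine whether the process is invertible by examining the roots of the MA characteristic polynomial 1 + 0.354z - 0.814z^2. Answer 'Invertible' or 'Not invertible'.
\text{Not invertible}

The MA(q) characteristic polynomial is P(z) = 1 + 0.354z - 0.814z^2.
Invertibility requires all roots to lie outside the unit circle, i.e. |z| > 1 for every root.
Set 1 + (0.354) z + (-0.814) z^2 = 0, i.e. a z^2 + b z + c = 0 with a = -0.814, b = 0.354, c = 1.
Discriminant D = b^2 - 4ac = (0.354)^2 - 4*(-0.814)*1 = 0.125316 - (-3.256) = 3.381316.
D >= 0, so the roots are real: z = (-b +/- sqrt(D)) / (2a) = (-0.354 +/- 1.838836) / (-1.628).
  z_1 = (-0.354 + 1.838836) / (-1.628) = -0.9121,   |z_1| = 0.9121.
  z_2 = (-0.354 - 1.838836) / (-1.628) = 1.347,   |z_2| = 1.347.
Moduli of all roots: 0.9121, 1.3470.
All moduli strictly greater than 1? No.
Verdict: Not invertible.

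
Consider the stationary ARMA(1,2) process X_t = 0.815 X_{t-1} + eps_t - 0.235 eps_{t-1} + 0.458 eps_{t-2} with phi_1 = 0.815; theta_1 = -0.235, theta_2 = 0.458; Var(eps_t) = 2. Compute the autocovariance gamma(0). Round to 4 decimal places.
\gamma(0) = 7.8322

Multiply the model equation by X_{t-k} and take expectations. With theta_0 = psi_0 = 1 and psi_j the MA(infinity) weights, this gives
  gamma(k) - sum_i phi_i gamma(k-i) = c_k,
  c_k = sigma^2 * sum_{j=k..q} theta_j psi_{j-k}   (c_k = 0 for k > q),
using gamma(-m) = gamma(m).
psi-weights needed (psi_j = theta_j + sum_i phi_i psi_{j-i}):
  psi_1 = theta_1 + phi_1 = -0.235 + (0.815) = 0.58
  psi_2 = theta_2 + phi_1 psi_1 = 0.458 + (0.815)(0.58) = 0.9307
Right-hand sides:
  c_0 = sigma^2 (1 + theta_1 psi_1 + theta_2 psi_2) = 2 * (1 + (-0.235)(0.58) + (0.458)(0.9307)) = 2 * 1.289961 = 2.579921
  c_1 = sigma^2 (theta_1 + theta_2 psi_1) = 2 * (-0.235 + (0.458)(0.58)) = 0.06128
  c_2 = sigma^2 theta_2 = 2 * (0.458) = 0.916
Equations for k = 0 and k = 1 (AR order 1):
  gamma(0) = phi_1 gamma(1) + c_0
  gamma(1) = phi_1 gamma(0) + c_1
Substituting the second into the first: gamma(0) (1 - phi_1^2) = c_0 + phi_1 c_1, so
  gamma(0) = (c_0 + phi_1 c_1) / (1 - phi_1^2) = (2.579921 + (0.815)(0.06128)) / (1 - (0.815)^2) = 2.629864 / 0.335775 = 7.832222.
Therefore gamma(0) = 7.8322 (to 4 decimal places).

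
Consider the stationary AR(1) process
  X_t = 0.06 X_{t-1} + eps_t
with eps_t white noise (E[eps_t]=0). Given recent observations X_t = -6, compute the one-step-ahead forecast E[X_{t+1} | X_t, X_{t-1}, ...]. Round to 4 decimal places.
E[X_{t+1} \mid \mathcal F_t] = -0.3600

For an AR(p) model X_t = c + sum_i phi_i X_{t-i} + eps_t, the
one-step-ahead conditional mean is
  E[X_{t+1} | X_t, ...] = c + sum_i phi_i X_{t+1-i}.
Substitute known values:
  E[X_{t+1} | ...] = (0.06) * (-6)
                   = -0.3600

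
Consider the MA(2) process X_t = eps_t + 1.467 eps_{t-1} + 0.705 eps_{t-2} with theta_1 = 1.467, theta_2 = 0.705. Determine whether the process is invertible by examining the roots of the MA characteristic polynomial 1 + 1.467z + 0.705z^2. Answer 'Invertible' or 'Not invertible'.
\text{Invertible}

The MA(q) characteristic polynomial is P(z) = 1 + 1.467z + 0.705z^2.
Invertibility requires all roots to lie outside the unit circle, i.e. |z| > 1 for every root.
Set 1 + (1.467) z + (0.705) z^2 = 0, i.e. a z^2 + b z + c = 0 with a = 0.705, b = 1.467, c = 1.
Discriminant D = b^2 - 4ac = (1.467)^2 - 4*(0.705)*1 = 2.152089 - (2.82) = -0.667911.
D < 0, so the roots are the complex-conjugate pair z = (-b +/- i sqrt(-D)) / (2a) = -1.0404 +/- 0.5796i.
For a conjugate pair |z|^2 = z * conj(z) = (product of roots) = c/a = 1/(0.705) = 1.41844, so |z| = sqrt(1.41844) = 1.191 for both roots.
Moduli of all roots: 1.1910, 1.1910.
All moduli strictly greater than 1? Yes.
Verdict: Invertible.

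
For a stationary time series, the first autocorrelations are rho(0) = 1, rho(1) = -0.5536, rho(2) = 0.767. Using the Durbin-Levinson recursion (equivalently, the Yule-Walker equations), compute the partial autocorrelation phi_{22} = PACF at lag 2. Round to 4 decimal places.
\phi_{22} = 0.6640

The PACF at lag k is phi_{kk}, the last component of the solution
to the Yule-Walker system G_k phi = r_k where
  (G_k)_{ij} = rho(|i - j|), (r_k)_i = rho(i), i,j = 1..k.
Equivalently, Durbin-Levinson gives phi_{kk} iteratively:
  phi_{11} = rho(1)
  phi_{kk} = [rho(k) - sum_{j=1..k-1} phi_{k-1,j} rho(k-j)]
            / [1 - sum_{j=1..k-1} phi_{k-1,j} rho(j)],
  phi_{k,j} = phi_{k-1,j} - phi_{kk} phi_{k-1,k-j},  j = 1..k-1.
Step k = 1:
  phi_11 = rho(1) = -0.5536.
Step k = 2:
  phi_22 = [rho(2) - phi_11 rho(1)] / [1 - phi_11 rho(1)] = [0.767 - (-0.5536)(-0.5536)] / [1 - (-0.5536)(-0.5536)]
         = 0.46052704 / 0.69352704 = 0.664.
Therefore phi_{22} = 0.6640.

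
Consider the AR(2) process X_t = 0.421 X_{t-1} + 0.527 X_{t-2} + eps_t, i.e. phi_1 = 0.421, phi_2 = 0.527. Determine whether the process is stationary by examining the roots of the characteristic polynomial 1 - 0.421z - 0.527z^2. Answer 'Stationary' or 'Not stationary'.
\text{Stationary}

The AR(p) characteristic polynomial is P(z) = 1 - 0.421z - 0.527z^2.
Stationarity requires all roots to lie outside the unit circle, i.e. |z| > 1 for every root.
Set 1 + (-0.421) z + (-0.527) z^2 = 0, i.e. a z^2 + b z + c = 0 with a = -0.527, b = -0.421, c = 1.
Discriminant D = b^2 - 4ac = (-0.421)^2 - 4*(-0.527)*1 = 0.177241 - (-2.108) = 2.285241.
D >= 0, so the roots are real: z = (-b +/- sqrt(D)) / (2a) = (0.421 +/- 1.511701) / (-1.054).
  z_1 = (0.421 + 1.511701) / (-1.054) = -1.8337,   |z_1| = 1.8337.
  z_2 = (0.421 - 1.511701) / (-1.054) = 1.0348,   |z_2| = 1.0348.
Moduli of all roots: 1.8337, 1.0348.
All moduli strictly greater than 1? Yes.
Verdict: Stationary.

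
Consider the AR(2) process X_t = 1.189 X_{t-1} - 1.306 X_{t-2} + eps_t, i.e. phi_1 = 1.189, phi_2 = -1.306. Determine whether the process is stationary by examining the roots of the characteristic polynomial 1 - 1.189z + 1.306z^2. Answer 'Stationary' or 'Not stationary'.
\text{Not stationary}

The AR(p) characteristic polynomial is P(z) = 1 - 1.189z + 1.306z^2.
Stationarity requires all roots to lie outside the unit circle, i.e. |z| > 1 for every root.
Set 1 + (-1.189) z + (1.306) z^2 = 0, i.e. a z^2 + b z + c = 0 with a = 1.306, b = -1.189, c = 1.
Discriminant D = b^2 - 4ac = (-1.189)^2 - 4*(1.306)*1 = 1.413721 - (5.224) = -3.810279.
D < 0, so the roots are the complex-conjugate pair z = (-b +/- i sqrt(-D)) / (2a) = 0.4552 +/- 0.7473i.
For a conjugate pair |z|^2 = z * conj(z) = (product of roots) = c/a = 1/(1.306) = 0.765697, so |z| = sqrt(0.765697) = 0.875 for both roots.
Moduli of all roots: 0.8750, 0.8750.
All moduli strictly greater than 1? No.
Verdict: Not stationary.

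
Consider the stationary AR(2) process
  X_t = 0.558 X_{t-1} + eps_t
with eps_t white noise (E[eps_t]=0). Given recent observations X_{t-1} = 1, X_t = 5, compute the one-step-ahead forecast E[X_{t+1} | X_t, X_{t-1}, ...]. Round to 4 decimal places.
E[X_{t+1} \mid \mathcal F_t] = 2.7900

For an AR(p) model X_t = c + sum_i phi_i X_{t-i} + eps_t, the
one-step-ahead conditional mean is
  E[X_{t+1} | X_t, ...] = c + sum_i phi_i X_{t+1-i}.
Substitute known values:
  E[X_{t+1} | ...] = (0.558) * (5) + (0) * (1)
                   = 2.7900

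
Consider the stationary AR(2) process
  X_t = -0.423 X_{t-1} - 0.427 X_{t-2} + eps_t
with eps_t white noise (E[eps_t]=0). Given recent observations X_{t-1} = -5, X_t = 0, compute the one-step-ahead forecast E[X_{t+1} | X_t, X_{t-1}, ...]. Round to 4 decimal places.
E[X_{t+1} \mid \mathcal F_t] = 2.1350

For an AR(p) model X_t = c + sum_i phi_i X_{t-i} + eps_t, the
one-step-ahead conditional mean is
  E[X_{t+1} | X_t, ...] = c + sum_i phi_i X_{t+1-i}.
Substitute known values:
  E[X_{t+1} | ...] = (-0.423) * (0) + (-0.427) * (-5)
                   = 2.1350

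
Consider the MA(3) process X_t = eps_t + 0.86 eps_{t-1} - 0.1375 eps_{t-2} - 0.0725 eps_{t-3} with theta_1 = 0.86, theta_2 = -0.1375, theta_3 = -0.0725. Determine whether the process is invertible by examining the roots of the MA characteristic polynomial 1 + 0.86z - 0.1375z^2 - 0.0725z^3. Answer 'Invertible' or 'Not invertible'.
\text{Invertible}

The MA(q) characteristic polynomial is P(z) = 1 + 0.86z - 0.1375z^2 - 0.0725z^3.
Invertibility requires all roots to lie outside the unit circle, i.e. |z| > 1 for every root.
Degree 3: look for a simple real root z0 first, then factor out (1 - z/z0) and solve the remaining quadratic.
Testing z0 = -4: P(-4) = 1 + (0.86)(-4) + (-0.1375)(-4)^2 + (-0.0725)(-4)^3
  = 1 + (-3.44) + (-2.2) + (4.64) = 0.  So z_0 = -4 is a root, |z_0| = 4.
Divide out the factor (1 + 0.25 z) = (1 - z/z0) (since 1/z0 = -0.25):
  P(z) = (1 + 0.25 z)(1 + (0.61) z + (-0.29) z^2)
  [check: z-coef 0.61 - (-0.25) = 0.86; z^2-coef -0.29 - (-0.25)(0.61) = -0.1375; z^3-coef -(-0.25)(-0.29) = -0.0725.]
Remaining roots from the quadratic factor 1 + (0.61) z + (-0.29) z^2:
  Set 1 + (0.61) z + (-0.29) z^2 = 0, i.e. a z^2 + b z + c = 0 with a = -0.29, b = 0.61, c = 1.
  Discriminant D = b^2 - 4ac = (0.61)^2 - 4*(-0.29)*1 = 0.3721 - (-1.16) = 1.5321.
  D >= 0, so the roots are real: z = (-b +/- sqrt(D)) / (2a) = (-0.61 +/- 1.23778) / (-0.58).
    z_1 = (-0.61 + 1.23778) / (-0.58) = -1.0824,   |z_1| = 1.0824.
    z_2 = (-0.61 - 1.23778) / (-0.58) = 3.1858,   |z_2| = 3.1858.
Moduli of all roots: 4.0000, 1.0824, 3.1858.
All moduli strictly greater than 1? Yes.
Verdict: Invertible.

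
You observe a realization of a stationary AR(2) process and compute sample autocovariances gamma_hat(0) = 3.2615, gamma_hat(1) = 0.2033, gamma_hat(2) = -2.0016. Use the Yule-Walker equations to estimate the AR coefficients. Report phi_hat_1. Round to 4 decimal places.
\hat\phi_{1} = 0.1010

The Yule-Walker equations for an AR(p) process read, in matrix form,
  Gamma_p phi = r_p,   with   (Gamma_p)_{ij} = gamma(|i - j|),
                       (r_p)_i = gamma(i),   i,j = 1..p.
Substitute the sample gammas (Toeplitz matrix and right-hand side of size 2):
  Gamma_p = [[3.2615, 0.2033], [0.2033, 3.2615]]
  r_p     = [0.2033, -2.0016]
Written out:
  3.2615 phi_1 + 0.2033 phi_2 = 0.2033
  0.2033 phi_1 + 3.2615 phi_2 = -2.0016
Solve by Cramer's rule:
  det = gamma(0)^2 - gamma(1)^2 = (3.2615)^2 - (0.2033)^2 = 10.63738225 - 0.04133089 = 10.59605136
  phi_hat_1 = [gamma(1) gamma(0) - gamma(1) gamma(2)] / det = [(0.2033)(3.2615) - (0.2033)(-2.0016)] / 10.59605136 = 1.06998823 / 10.59605136 = 0.101
  phi_hat_2 = [gamma(0) gamma(2) - gamma(1)^2] / det = [(3.2615)(-2.0016) - (0.2033)^2] / 10.59605136 = -6.56954929 / 10.59605136 = -0.62
So phi_hat = [0.1010, -0.6200].
Therefore phi_hat_1 = 0.1010.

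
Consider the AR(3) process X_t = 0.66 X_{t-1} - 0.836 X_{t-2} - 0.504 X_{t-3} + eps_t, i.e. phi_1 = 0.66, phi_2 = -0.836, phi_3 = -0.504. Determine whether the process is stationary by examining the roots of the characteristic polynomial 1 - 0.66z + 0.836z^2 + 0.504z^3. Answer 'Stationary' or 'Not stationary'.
\text{Not stationary}

The AR(p) characteristic polynomial is P(z) = 1 - 0.66z + 0.836z^2 + 0.504z^3.
Stationarity requires all roots to lie outside the unit circle, i.e. |z| > 1 for every root.
Degree 3: look for a simple real root z0 first, then factor out (1 - z/z0) and solve the remaining quadratic.
Testing z0 = -2.5: P(-2.5) = 1 + (-0.66)(-2.5) + (0.836)(-2.5)^2 + (0.504)(-2.5)^3
  = 1 + (1.65) + (5.225) + (-7.875) = 0.  So z_0 = -2.5 is a root, |z_0| = 2.5.
Divide out the factor (1 + 0.4 z) = (1 - z/z0) (since 1/z0 = -0.4):
  P(z) = (1 + 0.4 z)(1 + (-1.06) z + (1.26) z^2)
  [check: z-coef -1.06 - (-0.4) = -0.66; z^2-coef 1.26 - (-0.4)(-1.06) = 0.836; z^3-coef -(-0.4)(1.26) = 0.504.]
Remaining roots from the quadratic factor 1 + (-1.06) z + (1.26) z^2:
  Set 1 + (-1.06) z + (1.26) z^2 = 0, i.e. a z^2 + b z + c = 0 with a = 1.26, b = -1.06, c = 1.
  Discriminant D = b^2 - 4ac = (-1.06)^2 - 4*(1.26)*1 = 1.1236 - (5.04) = -3.9164.
  D < 0, so the roots are the complex-conjugate pair z = (-b +/- i sqrt(-D)) / (2a) = 0.4206 +/- 0.7853i.
  For a conjugate pair |z|^2 = z * conj(z) = (product of roots) = c/a = 1/(1.26) = 0.793651, so |z| = sqrt(0.793651) = 0.8909 for both roots.
Moduli of all roots: 2.5000, 0.8909, 0.8909.
All moduli strictly greater than 1? No.
Verdict: Not stationary.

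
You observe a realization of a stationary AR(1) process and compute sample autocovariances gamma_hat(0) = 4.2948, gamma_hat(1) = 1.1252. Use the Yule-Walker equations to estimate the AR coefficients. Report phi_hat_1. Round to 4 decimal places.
\hat\phi_{1} = 0.2620

The Yule-Walker equations for an AR(p) process read, in matrix form,
  Gamma_p phi = r_p,   with   (Gamma_p)_{ij} = gamma(|i - j|),
                       (r_p)_i = gamma(i),   i,j = 1..p.
Substitute the sample gammas (Toeplitz matrix and right-hand side of size 1):
  Gamma_p = [[4.2948]]
  r_p     = [1.1252]
With p = 1 this is the single equation gamma(0) phi_1 = gamma(1):
  phi_hat_1 = gamma(1) / gamma(0) = 1.1252 / 4.2948 = 0.2620.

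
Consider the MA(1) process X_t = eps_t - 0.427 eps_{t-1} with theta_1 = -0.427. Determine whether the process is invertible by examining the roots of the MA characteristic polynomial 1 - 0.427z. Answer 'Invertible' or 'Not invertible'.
\text{Invertible}

The MA(q) characteristic polynomial is P(z) = 1 - 0.427z.
Invertibility requires all roots to lie outside the unit circle, i.e. |z| > 1 for every root.
This is linear in z: 1 + (-0.427) z = 0  =>  z = -1/(-0.427) = 2.34192,  |z| = 2.34192.
Moduli of all roots: 2.3419.
All moduli strictly greater than 1? Yes.
Verdict: Invertible.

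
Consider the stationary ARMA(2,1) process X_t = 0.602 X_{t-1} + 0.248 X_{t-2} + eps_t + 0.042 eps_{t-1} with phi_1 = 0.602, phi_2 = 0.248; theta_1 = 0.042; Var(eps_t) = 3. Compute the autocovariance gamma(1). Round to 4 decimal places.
\gamma(1) = 7.7844

Multiply the model equation by X_{t-k} and take expectations. With theta_0 = psi_0 = 1 and psi_j the MA(infinity) weights, this gives
  gamma(k) - sum_i phi_i gamma(k-i) = c_k,
  c_k = sigma^2 * sum_{j=k..q} theta_j psi_{j-k}   (c_k = 0 for k > q),
using gamma(-m) = gamma(m).
psi-weights needed (psi_j = theta_j + sum_i phi_i psi_{j-i}):
  psi_1 = theta_1 + phi_1 = 0.042 + (0.602) = 0.644
Right-hand sides:
  c_0 = sigma^2 (1 + theta_1 psi_1) = 3 * (1 + (0.042)(0.644)) = 3 * 1.027048 = 3.081144
  c_1 = sigma^2 theta_1 = 3 * (0.042) = 0.126
  c_2 = 0
Equations for k = 0, 1, 2 (AR order 2, c_2 = 0):
  (E0) gamma(0) = phi_1 gamma(1) + phi_2 gamma(2) + c_0
  (E1) gamma(1) = phi_1 gamma(0) + phi_2 gamma(1) + c_1
  (E2) gamma(2) = phi_1 gamma(1) + phi_2 gamma(0)
From (E1): gamma(1) = A gamma(0) + B with
  A = phi_1 / (1 - phi_2) = 0.602 / 0.752 = 0.800532,   B = c_1 / (1 - phi_2) = 0.126 / 0.752 = 0.167553.
Insert (E2) into (E0): gamma(0) (1 - phi_2^2) = phi_1 (1 + phi_2) gamma(1) + c_0.
  phi_1 (1 + phi_2) = (0.602)(1.248) = 0.751296,   1 - phi_2^2 = 0.938496.
Replace gamma(1) by A gamma(0) + B and collect gamma(0):
  gamma(0) [0.938496 - (0.751296)(0.800532)] = (0.751296)(0.167553) + 3.081144
  gamma(0) * 0.33706 = 3.207026
  gamma(0) = 3.207026 / 0.33706 = 9.514716.
  gamma(1) = A gamma(0) + B = (0.800532)(9.514716) + (0.167553) = 7.784387.
Therefore gamma(1) = 7.7844 (to 4 decimal places).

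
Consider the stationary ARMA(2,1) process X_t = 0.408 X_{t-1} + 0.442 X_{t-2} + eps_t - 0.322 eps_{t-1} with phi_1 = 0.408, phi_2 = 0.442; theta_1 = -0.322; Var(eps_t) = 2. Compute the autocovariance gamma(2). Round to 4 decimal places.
\gamma(2) = 2.0313

Multiply the model equation by X_{t-k} and take expectations. With theta_0 = psi_0 = 1 and psi_j the MA(infinity) weights, this gives
  gamma(k) - sum_i phi_i gamma(k-i) = c_k,
  c_k = sigma^2 * sum_{j=k..q} theta_j psi_{j-k}   (c_k = 0 for k > q),
using gamma(-m) = gamma(m).
psi-weights needed (psi_j = theta_j + sum_i phi_i psi_{j-i}):
  psi_1 = theta_1 + phi_1 = -0.322 + (0.408) = 0.086
Right-hand sides:
  c_0 = sigma^2 (1 + theta_1 psi_1) = 2 * (1 + (-0.322)(0.086)) = 2 * 0.972308 = 1.944616
  c_1 = sigma^2 theta_1 = 2 * (-0.322) = -0.644
  c_2 = 0
Equations for k = 0, 1, 2 (AR order 2, c_2 = 0):
  (E0) gamma(0) = phi_1 gamma(1) + phi_2 gamma(2) + c_0
  (E1) gamma(1) = phi_1 gamma(0) + phi_2 gamma(1) + c_1
  (E2) gamma(2) = phi_1 gamma(1) + phi_2 gamma(0)
From (E1): gamma(1) = A gamma(0) + B with
  A = phi_1 / (1 - phi_2) = 0.408 / 0.558 = 0.731183,   B = c_1 / (1 - phi_2) = -0.644 / 0.558 = -1.154122.
Insert (E2) into (E0): gamma(0) (1 - phi_2^2) = phi_1 (1 + phi_2) gamma(1) + c_0.
  phi_1 (1 + phi_2) = (0.408)(1.442) = 0.588336,   1 - phi_2^2 = 0.804636.
Replace gamma(1) by A gamma(0) + B and collect gamma(0):
  gamma(0) [0.804636 - (0.588336)(0.731183)] = (0.588336)(-1.154122) + 1.944616
  gamma(0) * 0.374455 = 1.265605
  gamma(0) = 1.265605 / 0.374455 = 3.379859.
  gamma(1) = A gamma(0) + B = (0.731183)(3.379859) + (-1.154122) = 1.317173.
  gamma(2) = phi_1 gamma(1) + phi_2 gamma(0) = (0.408)(1.317173) + (0.442)(3.379859) = 2.031304.
Therefore gamma(2) = 2.0313 (to 4 decimal places).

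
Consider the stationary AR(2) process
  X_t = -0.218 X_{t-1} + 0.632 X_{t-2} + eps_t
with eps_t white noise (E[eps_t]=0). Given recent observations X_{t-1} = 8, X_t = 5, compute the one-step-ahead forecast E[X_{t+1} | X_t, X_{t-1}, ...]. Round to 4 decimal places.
E[X_{t+1} \mid \mathcal F_t] = 3.9660

For an AR(p) model X_t = c + sum_i phi_i X_{t-i} + eps_t, the
one-step-ahead conditional mean is
  E[X_{t+1} | X_t, ...] = c + sum_i phi_i X_{t+1-i}.
Substitute known values:
  E[X_{t+1} | ...] = (-0.218) * (5) + (0.632) * (8)
                   = 3.9660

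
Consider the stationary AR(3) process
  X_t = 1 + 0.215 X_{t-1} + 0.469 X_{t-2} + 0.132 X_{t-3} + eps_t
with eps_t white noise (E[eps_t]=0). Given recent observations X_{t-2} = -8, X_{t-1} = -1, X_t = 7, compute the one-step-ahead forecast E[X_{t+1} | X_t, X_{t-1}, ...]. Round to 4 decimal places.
E[X_{t+1} \mid \mathcal F_t] = 0.9800

For an AR(p) model X_t = c + sum_i phi_i X_{t-i} + eps_t, the
one-step-ahead conditional mean is
  E[X_{t+1} | X_t, ...] = c + sum_i phi_i X_{t+1-i}.
Substitute known values:
  E[X_{t+1} | ...] = 1 + (0.215) * (7) + (0.469) * (-1) + (0.132) * (-8)
                   = 0.9800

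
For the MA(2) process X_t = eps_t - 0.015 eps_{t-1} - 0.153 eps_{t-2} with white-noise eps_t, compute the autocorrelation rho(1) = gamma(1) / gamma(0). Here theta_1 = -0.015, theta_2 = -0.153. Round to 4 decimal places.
\rho(1) = -0.0124

For an MA(q) process with theta_0 = 1, the autocovariance is
  gamma(k) = sigma^2 * sum_{i=0..q-k} theta_i * theta_{i+k},
and rho(k) = gamma(k) / gamma(0). Sigma^2 cancels.
  numerator   = (1)*(-0.015) + (-0.015)*(-0.153) = -0.012705.
  denominator = (1)^2 + (-0.015)^2 + (-0.153)^2 = 1.023634.
  rho(1) = -0.012705 / 1.023634 = -0.0124.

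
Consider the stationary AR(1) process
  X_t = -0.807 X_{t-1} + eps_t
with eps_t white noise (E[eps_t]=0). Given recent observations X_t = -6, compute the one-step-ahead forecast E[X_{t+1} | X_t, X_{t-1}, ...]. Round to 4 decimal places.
E[X_{t+1} \mid \mathcal F_t] = 4.8420

For an AR(p) model X_t = c + sum_i phi_i X_{t-i} + eps_t, the
one-step-ahead conditional mean is
  E[X_{t+1} | X_t, ...] = c + sum_i phi_i X_{t+1-i}.
Substitute known values:
  E[X_{t+1} | ...] = (-0.807) * (-6)
                   = 4.8420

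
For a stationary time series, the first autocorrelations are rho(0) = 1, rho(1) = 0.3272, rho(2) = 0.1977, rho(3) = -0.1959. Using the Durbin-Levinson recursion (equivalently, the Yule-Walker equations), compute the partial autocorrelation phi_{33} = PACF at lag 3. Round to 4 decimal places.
\phi_{33} = -0.3250

The PACF at lag k is phi_{kk}, the last component of the solution
to the Yule-Walker system G_k phi = r_k where
  (G_k)_{ij} = rho(|i - j|), (r_k)_i = rho(i), i,j = 1..k.
Equivalently, Durbin-Levinson gives phi_{kk} iteratively:
  phi_{11} = rho(1)
  phi_{kk} = [rho(k) - sum_{j=1..k-1} phi_{k-1,j} rho(k-j)]
            / [1 - sum_{j=1..k-1} phi_{k-1,j} rho(j)],
  phi_{k,j} = phi_{k-1,j} - phi_{kk} phi_{k-1,k-j},  j = 1..k-1.
Step k = 1:
  phi_11 = rho(1) = 0.3272.
Step k = 2:
  phi_22 = [rho(2) - phi_11 rho(1)] / [1 - phi_11 rho(1)] = [0.1977 - (0.3272)(0.3272)] / [1 - (0.3272)(0.3272)]
         = 0.09064016 / 0.89294016 = 0.101508.
  Update: phi_21 = phi_11 - phi_22 phi_11 = 0.3272 - (0.101508)(0.3272) = 0.293987.
Step k = 3:
  phi_33 = [rho(3) - phi_21 rho(2) - phi_22 rho(1)] / [1 - phi_21 rho(1) - phi_22 rho(2)]
    numerator   = -0.1959 - (0.293987)(0.1977) - (0.101508)(0.3272) = -0.28723444
    denominator = 1 - (0.293987)(0.3272) - (0.101508)(0.1977) = 0.8837395
  phi_33 = -0.28723444 / 0.8837395 = -0.325.
Therefore phi_{33} = -0.3250.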